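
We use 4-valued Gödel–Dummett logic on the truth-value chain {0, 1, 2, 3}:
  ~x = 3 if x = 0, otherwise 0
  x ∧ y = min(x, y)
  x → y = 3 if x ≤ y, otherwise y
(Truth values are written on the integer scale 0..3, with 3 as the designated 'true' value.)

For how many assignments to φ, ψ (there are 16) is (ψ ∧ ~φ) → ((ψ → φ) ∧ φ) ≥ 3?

13

φ = 0, ψ = 0 ↦ 3  ≥
φ = 0, ψ = 1 ↦ 0  <
φ = 0, ψ = 2 ↦ 0  <
φ = 0, ψ = 3 ↦ 0  <
φ = 1, ψ = 0 ↦ 3  ≥
φ = 1, ψ = 1 ↦ 3  ≥
φ = 1, ψ = 2 ↦ 3  ≥
φ = 1, ψ = 3 ↦ 3  ≥
φ = 2, ψ = 0 ↦ 3  ≥
φ = 2, ψ = 1 ↦ 3  ≥
φ = 2, ψ = 2 ↦ 3  ≥
φ = 2, ψ = 3 ↦ 3  ≥
φ = 3, ψ = 0 ↦ 3  ≥
φ = 3, ψ = 1 ↦ 3  ≥
φ = 3, ψ = 2 ↦ 3  ≥
φ = 3, ψ = 3 ↦ 3  ≥
So 13 of the 16 assignments meet the threshold.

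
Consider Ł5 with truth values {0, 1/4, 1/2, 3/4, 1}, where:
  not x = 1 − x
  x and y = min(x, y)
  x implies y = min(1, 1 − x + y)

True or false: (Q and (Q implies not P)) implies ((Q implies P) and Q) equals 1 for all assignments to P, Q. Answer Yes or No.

No

Counterexample: take P = 0, Q = 3/4.
not P = not 0 = 1
Q implies not P = 3/4 implies 1 = 1
Q and (Q implies not P) = 3/4 and 1 = 3/4
Q implies P = 3/4 implies 0 = 1/4
(Q implies P) and Q = 1/4 and 3/4 = 1/4
(Q and (Q implies not P)) implies ((Q implies P) and Q) = 3/4 implies 1/4 = 1/2
This gives 1/2 ≠ 1.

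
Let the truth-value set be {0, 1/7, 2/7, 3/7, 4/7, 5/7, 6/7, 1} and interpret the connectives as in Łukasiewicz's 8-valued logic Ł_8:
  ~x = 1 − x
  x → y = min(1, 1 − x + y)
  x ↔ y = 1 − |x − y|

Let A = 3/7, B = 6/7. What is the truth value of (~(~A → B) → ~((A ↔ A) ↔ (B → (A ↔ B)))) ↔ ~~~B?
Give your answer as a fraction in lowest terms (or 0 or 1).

1/7

~A = ~3/7 = 4/7
~A → B = 4/7 → 6/7 = 1
~(~A → B) = ~1 = 0
A ↔ A = 3/7 ↔ 3/7 = 1
A ↔ B = 3/7 ↔ 6/7 = 4/7
B → (A ↔ B) = 6/7 → 4/7 = 5/7
(A ↔ A) ↔ (B → (A ↔ B)) = 1 ↔ 5/7 = 5/7
~((A ↔ A) ↔ (B → (A ↔ B))) = ~5/7 = 2/7
~(~A → B) → ~((A ↔ A) ↔ (B → (A ↔ B))) = 0 → 2/7 = 1
~B = ~6/7 = 1/7
~~B = ~1/7 = 6/7
~~~B = ~6/7 = 1/7
(~(~A → B) → ~((A ↔ A) ↔ (B → (A ↔ B)))) ↔ ~~~B = 1 ↔ 1/7 = 1/7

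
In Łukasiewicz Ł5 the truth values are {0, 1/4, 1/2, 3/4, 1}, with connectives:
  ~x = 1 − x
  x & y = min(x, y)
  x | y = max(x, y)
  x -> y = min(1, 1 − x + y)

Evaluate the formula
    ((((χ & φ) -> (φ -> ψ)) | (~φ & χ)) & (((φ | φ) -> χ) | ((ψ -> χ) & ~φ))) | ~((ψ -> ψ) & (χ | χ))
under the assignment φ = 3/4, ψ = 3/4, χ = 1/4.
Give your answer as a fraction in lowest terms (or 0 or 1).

3/4

χ & φ = 1/4 & 3/4 = 1/4
φ -> ψ = 3/4 -> 3/4 = 1
(χ & φ) -> (φ -> ψ) = 1/4 -> 1 = 1
~φ = ~3/4 = 1/4
~φ & χ = 1/4 & 1/4 = 1/4
((χ & φ) -> (φ -> ψ)) | (~φ & χ) = 1 | 1/4 = 1
φ | φ = 3/4 | 3/4 = 3/4
(φ | φ) -> χ = 3/4 -> 1/4 = 1/2
ψ -> χ = 3/4 -> 1/4 = 1/2
~φ = ~3/4 = 1/4
(ψ -> χ) & ~φ = 1/2 & 1/4 = 1/4
((φ | φ) -> χ) | ((ψ -> χ) & ~φ) = 1/2 | 1/4 = 1/2
(((χ & φ) -> (φ -> ψ)) | (~φ & χ)) & (((φ | φ) -> χ) | ((ψ -> χ) & ~φ)) = 1 & 1/2 = 1/2
ψ -> ψ = 3/4 -> 3/4 = 1
χ | χ = 1/4 | 1/4 = 1/4
(ψ -> ψ) & (χ | χ) = 1 & 1/4 = 1/4
~((ψ -> ψ) & (χ | χ)) = ~1/4 = 3/4
((((χ & φ) -> (φ -> ψ)) | (~φ & χ)) & (((φ | φ) -> χ) | ((ψ -> χ) & ~φ))) | ~((ψ -> ψ) & (χ | χ)) = 1/2 | 3/4 = 3/4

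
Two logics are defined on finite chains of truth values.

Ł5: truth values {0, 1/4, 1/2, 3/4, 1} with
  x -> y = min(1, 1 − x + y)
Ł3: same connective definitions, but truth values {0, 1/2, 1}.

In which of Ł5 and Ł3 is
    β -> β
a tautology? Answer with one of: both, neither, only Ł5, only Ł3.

In Ł5: every assignment gives 1 — tautology.
In Ł3: every assignment gives 1 — tautology.

both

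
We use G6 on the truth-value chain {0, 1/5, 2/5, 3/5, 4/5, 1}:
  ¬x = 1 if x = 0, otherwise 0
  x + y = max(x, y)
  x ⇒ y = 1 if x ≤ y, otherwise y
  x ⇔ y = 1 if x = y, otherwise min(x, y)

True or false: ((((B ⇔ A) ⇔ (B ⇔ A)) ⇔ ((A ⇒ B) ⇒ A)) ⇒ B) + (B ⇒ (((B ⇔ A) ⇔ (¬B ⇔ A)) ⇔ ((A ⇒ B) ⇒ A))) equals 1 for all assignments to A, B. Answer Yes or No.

No

Counterexample: take A = 2/5, B = 1/5.
B ⇔ A = 1/5 ⇔ 2/5 = 1/5
B ⇔ A = 1/5 ⇔ 2/5 = 1/5
(B ⇔ A) ⇔ (B ⇔ A) = 1/5 ⇔ 1/5 = 1
A ⇒ B = 2/5 ⇒ 1/5 = 1/5
(A ⇒ B) ⇒ A = 1/5 ⇒ 2/5 = 1
((B ⇔ A) ⇔ (B ⇔ A)) ⇔ ((A ⇒ B) ⇒ A) = 1 ⇔ 1 = 1
(((B ⇔ A) ⇔ (B ⇔ A)) ⇔ ((A ⇒ B) ⇒ A)) ⇒ B = 1 ⇒ 1/5 = 1/5
B ⇔ A = 1/5 ⇔ 2/5 = 1/5
¬B = ¬1/5 = 0
¬B ⇔ A = 0 ⇔ 2/5 = 0
(B ⇔ A) ⇔ (¬B ⇔ A) = 1/5 ⇔ 0 = 0
A ⇒ B = 2/5 ⇒ 1/5 = 1/5
(A ⇒ B) ⇒ A = 1/5 ⇒ 2/5 = 1
((B ⇔ A) ⇔ (¬B ⇔ A)) ⇔ ((A ⇒ B) ⇒ A) = 0 ⇔ 1 = 0
B ⇒ (((B ⇔ A) ⇔ (¬B ⇔ A)) ⇔ ((A ⇒ B) ⇒ A)) = 1/5 ⇒ 0 = 0
((((B ⇔ A) ⇔ (B ⇔ A)) ⇔ ((A ⇒ B) ⇒ A)) ⇒ B) + (B ⇒ (((B ⇔ A) ⇔ (¬B ⇔ A)) ⇔ ((A ⇒ B) ⇒ A))) = 1/5 + 0 = 1/5
This gives 1/5 ≠ 1.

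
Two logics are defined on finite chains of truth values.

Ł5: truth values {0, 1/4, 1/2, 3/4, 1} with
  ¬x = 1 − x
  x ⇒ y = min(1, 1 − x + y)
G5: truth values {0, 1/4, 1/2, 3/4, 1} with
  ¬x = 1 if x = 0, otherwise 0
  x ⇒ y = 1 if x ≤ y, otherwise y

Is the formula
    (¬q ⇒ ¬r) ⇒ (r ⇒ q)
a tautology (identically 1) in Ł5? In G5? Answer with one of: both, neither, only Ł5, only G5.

only Ł5

In Ł5: every assignment gives 1 — tautology.
In G5: at q = 1/4, r = 1/2 the value is 1/4 — not a tautology.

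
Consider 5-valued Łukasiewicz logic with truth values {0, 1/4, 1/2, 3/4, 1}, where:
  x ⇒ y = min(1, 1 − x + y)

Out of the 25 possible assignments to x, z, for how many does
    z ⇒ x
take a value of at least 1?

value 1: 15 assignments (counts)
value 3/4: 4 assignments
value 1/2: 3 assignments
value 1/4: 2 assignments
value 0: 1 assignment
So 15 of the 25 assignments meet the threshold.

15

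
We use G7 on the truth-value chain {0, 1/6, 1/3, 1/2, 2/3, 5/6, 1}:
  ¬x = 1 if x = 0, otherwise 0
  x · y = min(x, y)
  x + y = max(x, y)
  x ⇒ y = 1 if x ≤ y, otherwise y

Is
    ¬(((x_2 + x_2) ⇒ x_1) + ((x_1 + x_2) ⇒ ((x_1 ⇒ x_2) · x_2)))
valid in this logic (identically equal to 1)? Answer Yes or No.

No

Counterexample: take x_1 = 0, x_2 = 0.
x_2 + x_2 = 0 + 0 = 0
(x_2 + x_2) ⇒ x_1 = 0 ⇒ 0 = 1
x_1 + x_2 = 0 + 0 = 0
x_1 ⇒ x_2 = 0 ⇒ 0 = 1
(x_1 ⇒ x_2) · x_2 = 1 · 0 = 0
(x_1 + x_2) ⇒ ((x_1 ⇒ x_2) · x_2) = 0 ⇒ 0 = 1
((x_2 + x_2) ⇒ x_1) + ((x_1 + x_2) ⇒ ((x_1 ⇒ x_2) · x_2)) = 1 + 1 = 1
¬(((x_2 + x_2) ⇒ x_1) + ((x_1 + x_2) ⇒ ((x_1 ⇒ x_2) · x_2))) = ¬1 = 0
This gives 0 ≠ 1.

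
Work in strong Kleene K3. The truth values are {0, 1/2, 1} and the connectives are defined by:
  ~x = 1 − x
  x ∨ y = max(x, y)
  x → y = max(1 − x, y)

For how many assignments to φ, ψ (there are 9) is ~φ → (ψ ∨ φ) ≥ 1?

5

φ = 0, ψ = 0 ↦ 0  <
φ = 0, ψ = 1/2 ↦ 1/2  <
φ = 0, ψ = 1 ↦ 1  ≥
φ = 1/2, ψ = 0 ↦ 1/2  <
φ = 1/2, ψ = 1/2 ↦ 1/2  <
φ = 1/2, ψ = 1 ↦ 1  ≥
φ = 1, ψ = 0 ↦ 1  ≥
φ = 1, ψ = 1/2 ↦ 1  ≥
φ = 1, ψ = 1 ↦ 1  ≥
So 5 of the 9 assignments meet the threshold.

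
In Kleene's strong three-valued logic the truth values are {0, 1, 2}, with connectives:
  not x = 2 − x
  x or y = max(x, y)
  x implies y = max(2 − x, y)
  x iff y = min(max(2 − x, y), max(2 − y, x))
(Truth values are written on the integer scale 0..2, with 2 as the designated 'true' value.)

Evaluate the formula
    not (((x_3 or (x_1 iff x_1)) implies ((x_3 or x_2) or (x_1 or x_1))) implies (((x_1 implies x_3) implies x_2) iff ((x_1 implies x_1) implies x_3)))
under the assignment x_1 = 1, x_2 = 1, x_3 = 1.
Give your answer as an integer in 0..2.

x_1 iff x_1 = 1 iff 1 = 1
x_3 or (x_1 iff x_1) = 1 or 1 = 1
x_3 or x_2 = 1 or 1 = 1
x_1 or x_1 = 1 or 1 = 1
(x_3 or x_2) or (x_1 or x_1) = 1 or 1 = 1
(x_3 or (x_1 iff x_1)) implies ((x_3 or x_2) or (x_1 or x_1)) = 1 implies 1 = 1
x_1 implies x_3 = 1 implies 1 = 1
(x_1 implies x_3) implies x_2 = 1 implies 1 = 1
x_1 implies x_1 = 1 implies 1 = 1
(x_1 implies x_1) implies x_3 = 1 implies 1 = 1
((x_1 implies x_3) implies x_2) iff ((x_1 implies x_1) implies x_3) = 1 iff 1 = 1
((x_3 or (x_1 iff x_1)) implies ((x_3 or x_2) or (x_1 or x_1))) implies (((x_1 implies x_3) implies x_2) iff ((x_1 implies x_1) implies x_3)) = 1 implies 1 = 1
not (((x_3 or (x_1 iff x_1)) implies ((x_3 or x_2) or (x_1 or x_1))) implies (((x_1 implies x_3) implies x_2) iff ((x_1 implies x_1) implies x_3))) = not 1 = 1

1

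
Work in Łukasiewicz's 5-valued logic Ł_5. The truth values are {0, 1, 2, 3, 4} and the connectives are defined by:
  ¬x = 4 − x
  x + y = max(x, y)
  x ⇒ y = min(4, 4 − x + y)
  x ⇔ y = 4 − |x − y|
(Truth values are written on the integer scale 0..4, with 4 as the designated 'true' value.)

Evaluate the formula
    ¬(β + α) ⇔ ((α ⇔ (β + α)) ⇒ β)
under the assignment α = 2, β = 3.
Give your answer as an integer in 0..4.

β + α = 3 + 2 = 3
¬(β + α) = ¬3 = 1
β + α = 3 + 2 = 3
α ⇔ (β + α) = 2 ⇔ 3 = 3
(α ⇔ (β + α)) ⇒ β = 3 ⇒ 3 = 4
¬(β + α) ⇔ ((α ⇔ (β + α)) ⇒ β) = 1 ⇔ 4 = 1

1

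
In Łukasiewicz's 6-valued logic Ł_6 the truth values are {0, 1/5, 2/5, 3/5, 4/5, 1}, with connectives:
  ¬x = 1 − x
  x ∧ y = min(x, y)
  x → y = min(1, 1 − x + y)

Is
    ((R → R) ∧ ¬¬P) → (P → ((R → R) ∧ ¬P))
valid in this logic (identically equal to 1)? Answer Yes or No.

No

Counterexample: take P = 4/5, R = 0.
R → R = 0 → 0 = 1
¬P = ¬4/5 = 1/5
¬¬P = ¬1/5 = 4/5
(R → R) ∧ ¬¬P = 1 ∧ 4/5 = 4/5
R → R = 0 → 0 = 1
¬P = ¬4/5 = 1/5
(R → R) ∧ ¬P = 1 ∧ 1/5 = 1/5
P → ((R → R) ∧ ¬P) = 4/5 → 1/5 = 2/5
((R → R) ∧ ¬¬P) → (P → ((R → R) ∧ ¬P)) = 4/5 → 2/5 = 3/5
This gives 3/5 ≠ 1.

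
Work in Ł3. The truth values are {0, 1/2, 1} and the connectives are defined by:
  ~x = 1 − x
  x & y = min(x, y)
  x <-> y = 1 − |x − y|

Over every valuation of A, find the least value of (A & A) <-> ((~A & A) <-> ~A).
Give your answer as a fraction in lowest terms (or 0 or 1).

1/2

Take A = 1/2:
A & A = 1/2 & 1/2 = 1/2
~A = ~1/2 = 1/2
~A & A = 1/2 & 1/2 = 1/2
~A = ~1/2 = 1/2
(~A & A) <-> ~A = 1/2 <-> 1/2 = 1
(A & A) <-> ((~A & A) <-> ~A) = 1/2 <-> 1 = 1/2
No assignment yields a value below 1/2, so this is the minimum.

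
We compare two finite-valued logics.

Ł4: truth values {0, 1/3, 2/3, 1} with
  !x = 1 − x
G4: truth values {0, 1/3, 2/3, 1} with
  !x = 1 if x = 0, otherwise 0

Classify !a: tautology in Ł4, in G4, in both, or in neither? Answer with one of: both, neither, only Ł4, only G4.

In Ł4: at a = 1/3 the value is 2/3 — not a tautology.
In G4: at a = 1/3 the value is 0 — not a tautology.

neither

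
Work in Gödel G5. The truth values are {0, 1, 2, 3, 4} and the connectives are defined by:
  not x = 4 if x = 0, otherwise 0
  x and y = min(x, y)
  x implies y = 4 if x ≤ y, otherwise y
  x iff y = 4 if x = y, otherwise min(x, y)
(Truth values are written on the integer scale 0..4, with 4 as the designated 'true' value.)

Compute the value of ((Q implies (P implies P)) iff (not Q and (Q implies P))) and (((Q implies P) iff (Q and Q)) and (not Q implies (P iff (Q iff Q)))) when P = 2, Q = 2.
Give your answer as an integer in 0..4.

0

P implies P = 2 implies 2 = 4
Q implies (P implies P) = 2 implies 4 = 4
not Q = not 2 = 0
Q implies P = 2 implies 2 = 4
not Q and (Q implies P) = 0 and 4 = 0
(Q implies (P implies P)) iff (not Q and (Q implies P)) = 4 iff 0 = 0
Q implies P = 2 implies 2 = 4
Q and Q = 2 and 2 = 2
(Q implies P) iff (Q and Q) = 4 iff 2 = 2
not Q = not 2 = 0
Q iff Q = 2 iff 2 = 4
P iff (Q iff Q) = 2 iff 4 = 2
not Q implies (P iff (Q iff Q)) = 0 implies 2 = 4
((Q implies P) iff (Q and Q)) and (not Q implies (P iff (Q iff Q))) = 2 and 4 = 2
((Q implies (P implies P)) iff (not Q and (Q implies P))) and (((Q implies P) iff (Q and Q)) and (not Q implies (P iff (Q iff Q)))) = 0 and 2 = 0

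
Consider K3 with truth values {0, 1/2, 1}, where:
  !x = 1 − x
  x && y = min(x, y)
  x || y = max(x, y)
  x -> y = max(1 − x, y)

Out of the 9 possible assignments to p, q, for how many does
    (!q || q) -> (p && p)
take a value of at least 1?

p = 0, q = 0 ↦ 0  <
p = 0, q = 1/2 ↦ 1/2  <
p = 0, q = 1 ↦ 0  <
p = 1/2, q = 0 ↦ 1/2  <
p = 1/2, q = 1/2 ↦ 1/2  <
p = 1/2, q = 1 ↦ 1/2  <
p = 1, q = 0 ↦ 1  ≥
p = 1, q = 1/2 ↦ 1  ≥
p = 1, q = 1 ↦ 1  ≥
So 3 of the 9 assignments meet the threshold.

3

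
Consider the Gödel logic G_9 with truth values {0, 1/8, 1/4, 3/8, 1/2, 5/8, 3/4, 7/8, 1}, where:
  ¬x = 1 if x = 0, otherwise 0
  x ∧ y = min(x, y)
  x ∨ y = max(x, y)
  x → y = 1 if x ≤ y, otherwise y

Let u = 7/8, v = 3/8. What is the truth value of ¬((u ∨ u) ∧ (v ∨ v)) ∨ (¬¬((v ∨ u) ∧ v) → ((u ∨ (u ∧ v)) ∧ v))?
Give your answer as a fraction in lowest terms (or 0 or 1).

3/8

u ∨ u = 7/8 ∨ 7/8 = 7/8
v ∨ v = 3/8 ∨ 3/8 = 3/8
(u ∨ u) ∧ (v ∨ v) = 7/8 ∧ 3/8 = 3/8
¬((u ∨ u) ∧ (v ∨ v)) = ¬3/8 = 0
v ∨ u = 3/8 ∨ 7/8 = 7/8
(v ∨ u) ∧ v = 7/8 ∧ 3/8 = 3/8
¬((v ∨ u) ∧ v) = ¬3/8 = 0
¬¬((v ∨ u) ∧ v) = ¬0 = 1
u ∧ v = 7/8 ∧ 3/8 = 3/8
u ∨ (u ∧ v) = 7/8 ∨ 3/8 = 7/8
(u ∨ (u ∧ v)) ∧ v = 7/8 ∧ 3/8 = 3/8
¬¬((v ∨ u) ∧ v) → ((u ∨ (u ∧ v)) ∧ v) = 1 → 3/8 = 3/8
¬((u ∨ u) ∧ (v ∨ v)) ∨ (¬¬((v ∨ u) ∧ v) → ((u ∨ (u ∧ v)) ∧ v)) = 0 ∨ 3/8 = 3/8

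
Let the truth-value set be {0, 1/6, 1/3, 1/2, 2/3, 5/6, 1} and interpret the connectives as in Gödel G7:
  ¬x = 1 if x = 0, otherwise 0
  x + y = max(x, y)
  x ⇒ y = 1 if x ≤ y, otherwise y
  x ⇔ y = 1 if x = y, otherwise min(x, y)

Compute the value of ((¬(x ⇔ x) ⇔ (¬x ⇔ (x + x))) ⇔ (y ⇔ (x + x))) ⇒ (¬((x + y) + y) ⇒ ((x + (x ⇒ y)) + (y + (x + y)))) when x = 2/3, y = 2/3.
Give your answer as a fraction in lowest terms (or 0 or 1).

1

x ⇔ x = 2/3 ⇔ 2/3 = 1
¬(x ⇔ x) = ¬1 = 0
¬x = ¬2/3 = 0
x + x = 2/3 + 2/3 = 2/3
¬x ⇔ (x + x) = 0 ⇔ 2/3 = 0
¬(x ⇔ x) ⇔ (¬x ⇔ (x + x)) = 0 ⇔ 0 = 1
x + x = 2/3 + 2/3 = 2/3
y ⇔ (x + x) = 2/3 ⇔ 2/3 = 1
(¬(x ⇔ x) ⇔ (¬x ⇔ (x + x))) ⇔ (y ⇔ (x + x)) = 1 ⇔ 1 = 1
x + y = 2/3 + 2/3 = 2/3
(x + y) + y = 2/3 + 2/3 = 2/3
¬((x + y) + y) = ¬2/3 = 0
x ⇒ y = 2/3 ⇒ 2/3 = 1
x + (x ⇒ y) = 2/3 + 1 = 1
x + y = 2/3 + 2/3 = 2/3
y + (x + y) = 2/3 + 2/3 = 2/3
(x + (x ⇒ y)) + (y + (x + y)) = 1 + 2/3 = 1
¬((x + y) + y) ⇒ ((x + (x ⇒ y)) + (y + (x + y))) = 0 ⇒ 1 = 1
((¬(x ⇔ x) ⇔ (¬x ⇔ (x + x))) ⇔ (y ⇔ (x + x))) ⇒ (¬((x + y) + y) ⇒ ((x + (x ⇒ y)) + (y + (x + y)))) = 1 ⇒ 1 = 1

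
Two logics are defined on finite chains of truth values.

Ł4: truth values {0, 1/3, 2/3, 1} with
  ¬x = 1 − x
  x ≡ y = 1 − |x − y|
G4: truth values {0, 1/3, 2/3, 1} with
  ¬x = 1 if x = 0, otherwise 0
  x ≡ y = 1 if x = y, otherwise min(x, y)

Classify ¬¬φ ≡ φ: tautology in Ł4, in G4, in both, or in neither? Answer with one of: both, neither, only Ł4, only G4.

only Ł4

In Ł4: every assignment gives 1 — tautology.
In G4: at φ = 1/3 the value is 1/3 — not a tautology.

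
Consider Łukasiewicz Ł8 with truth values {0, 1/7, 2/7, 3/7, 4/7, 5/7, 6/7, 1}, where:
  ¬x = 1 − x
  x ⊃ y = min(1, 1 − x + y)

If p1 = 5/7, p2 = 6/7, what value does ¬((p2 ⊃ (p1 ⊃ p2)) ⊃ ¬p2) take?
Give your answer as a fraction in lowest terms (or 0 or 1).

p1 ⊃ p2 = 5/7 ⊃ 6/7 = 1
p2 ⊃ (p1 ⊃ p2) = 6/7 ⊃ 1 = 1
¬p2 = ¬6/7 = 1/7
(p2 ⊃ (p1 ⊃ p2)) ⊃ ¬p2 = 1 ⊃ 1/7 = 1/7
¬((p2 ⊃ (p1 ⊃ p2)) ⊃ ¬p2) = ¬1/7 = 6/7

6/7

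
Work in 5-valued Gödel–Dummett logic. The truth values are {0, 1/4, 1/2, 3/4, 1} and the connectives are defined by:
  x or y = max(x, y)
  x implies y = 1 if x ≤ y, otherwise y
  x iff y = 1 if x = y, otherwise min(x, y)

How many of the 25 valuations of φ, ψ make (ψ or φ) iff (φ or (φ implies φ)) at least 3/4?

value 1: 9 assignments (counts)
value 3/4: 7 assignments (counts)
value 1/2: 5 assignments
value 1/4: 3 assignments
value 0: 1 assignment
So 16 of the 25 assignments meet the threshold.

16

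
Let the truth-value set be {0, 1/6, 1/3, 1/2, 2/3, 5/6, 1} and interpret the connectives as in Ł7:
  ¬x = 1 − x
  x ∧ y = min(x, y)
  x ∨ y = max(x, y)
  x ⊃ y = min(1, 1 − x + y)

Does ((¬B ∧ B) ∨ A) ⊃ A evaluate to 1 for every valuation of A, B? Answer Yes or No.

No

Counterexample: take A = 0, B = 1/6.
¬B = ¬1/6 = 5/6
¬B ∧ B = 5/6 ∧ 1/6 = 1/6
(¬B ∧ B) ∨ A = 1/6 ∨ 0 = 1/6
((¬B ∧ B) ∨ A) ⊃ A = 1/6 ⊃ 0 = 5/6
This gives 5/6 ≠ 1.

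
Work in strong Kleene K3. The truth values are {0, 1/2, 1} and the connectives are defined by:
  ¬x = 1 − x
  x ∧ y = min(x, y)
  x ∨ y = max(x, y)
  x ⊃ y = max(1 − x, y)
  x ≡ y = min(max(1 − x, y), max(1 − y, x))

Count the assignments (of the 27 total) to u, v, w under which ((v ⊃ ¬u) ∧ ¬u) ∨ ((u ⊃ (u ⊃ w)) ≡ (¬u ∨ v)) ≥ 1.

12

value 1: 12 assignments (counts)
value 1/2: 13 assignments
value 0: 2 assignments
So 12 of the 27 assignments meet the threshold.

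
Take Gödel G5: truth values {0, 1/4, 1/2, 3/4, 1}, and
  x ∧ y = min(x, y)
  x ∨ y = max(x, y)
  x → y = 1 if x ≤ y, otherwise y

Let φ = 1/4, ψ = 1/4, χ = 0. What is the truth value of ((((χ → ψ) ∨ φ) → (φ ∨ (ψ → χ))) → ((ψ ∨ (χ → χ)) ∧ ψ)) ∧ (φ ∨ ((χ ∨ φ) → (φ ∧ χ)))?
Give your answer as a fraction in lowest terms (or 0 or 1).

χ → ψ = 0 → 1/4 = 1
(χ → ψ) ∨ φ = 1 ∨ 1/4 = 1
ψ → χ = 1/4 → 0 = 0
φ ∨ (ψ → χ) = 1/4 ∨ 0 = 1/4
((χ → ψ) ∨ φ) → (φ ∨ (ψ → χ)) = 1 → 1/4 = 1/4
χ → χ = 0 → 0 = 1
ψ ∨ (χ → χ) = 1/4 ∨ 1 = 1
(ψ ∨ (χ → χ)) ∧ ψ = 1 ∧ 1/4 = 1/4
(((χ → ψ) ∨ φ) → (φ ∨ (ψ → χ))) → ((ψ ∨ (χ → χ)) ∧ ψ) = 1/4 → 1/4 = 1
χ ∨ φ = 0 ∨ 1/4 = 1/4
φ ∧ χ = 1/4 ∧ 0 = 0
(χ ∨ φ) → (φ ∧ χ) = 1/4 → 0 = 0
φ ∨ ((χ ∨ φ) → (φ ∧ χ)) = 1/4 ∨ 0 = 1/4
((((χ → ψ) ∨ φ) → (φ ∨ (ψ → χ))) → ((ψ ∨ (χ → χ)) ∧ ψ)) ∧ (φ ∨ ((χ ∨ φ) → (φ ∧ χ))) = 1 ∧ 1/4 = 1/4

1/4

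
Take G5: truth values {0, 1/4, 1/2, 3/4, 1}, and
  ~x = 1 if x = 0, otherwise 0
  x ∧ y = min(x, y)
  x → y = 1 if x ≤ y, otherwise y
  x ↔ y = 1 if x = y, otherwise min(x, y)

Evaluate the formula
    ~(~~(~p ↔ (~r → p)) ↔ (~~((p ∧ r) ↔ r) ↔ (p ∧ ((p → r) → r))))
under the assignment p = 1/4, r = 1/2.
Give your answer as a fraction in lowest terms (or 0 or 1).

~p = ~1/4 = 0
~r = ~1/2 = 0
~r → p = 0 → 1/4 = 1
~p ↔ (~r → p) = 0 ↔ 1 = 0
~(~p ↔ (~r → p)) = ~0 = 1
~~(~p ↔ (~r → p)) = ~1 = 0
p ∧ r = 1/4 ∧ 1/2 = 1/4
(p ∧ r) ↔ r = 1/4 ↔ 1/2 = 1/4
~((p ∧ r) ↔ r) = ~1/4 = 0
~~((p ∧ r) ↔ r) = ~0 = 1
p → r = 1/4 → 1/2 = 1
(p → r) → r = 1 → 1/2 = 1/2
p ∧ ((p → r) → r) = 1/4 ∧ 1/2 = 1/4
~~((p ∧ r) ↔ r) ↔ (p ∧ ((p → r) → r)) = 1 ↔ 1/4 = 1/4
~~(~p ↔ (~r → p)) ↔ (~~((p ∧ r) ↔ r) ↔ (p ∧ ((p → r) → r))) = 0 ↔ 1/4 = 0
~(~~(~p ↔ (~r → p)) ↔ (~~((p ∧ r) ↔ r) ↔ (p ∧ ((p → r) → r)))) = ~0 = 1

1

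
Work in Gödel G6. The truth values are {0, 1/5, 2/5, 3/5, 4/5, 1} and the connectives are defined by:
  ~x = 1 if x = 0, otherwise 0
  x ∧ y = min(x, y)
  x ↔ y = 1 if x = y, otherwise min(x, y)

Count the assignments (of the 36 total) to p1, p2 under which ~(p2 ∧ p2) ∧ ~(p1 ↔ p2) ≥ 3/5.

5

value 1: 5 assignments (counts)
value 0: 31 assignments
So 5 of the 36 assignments meet the threshold.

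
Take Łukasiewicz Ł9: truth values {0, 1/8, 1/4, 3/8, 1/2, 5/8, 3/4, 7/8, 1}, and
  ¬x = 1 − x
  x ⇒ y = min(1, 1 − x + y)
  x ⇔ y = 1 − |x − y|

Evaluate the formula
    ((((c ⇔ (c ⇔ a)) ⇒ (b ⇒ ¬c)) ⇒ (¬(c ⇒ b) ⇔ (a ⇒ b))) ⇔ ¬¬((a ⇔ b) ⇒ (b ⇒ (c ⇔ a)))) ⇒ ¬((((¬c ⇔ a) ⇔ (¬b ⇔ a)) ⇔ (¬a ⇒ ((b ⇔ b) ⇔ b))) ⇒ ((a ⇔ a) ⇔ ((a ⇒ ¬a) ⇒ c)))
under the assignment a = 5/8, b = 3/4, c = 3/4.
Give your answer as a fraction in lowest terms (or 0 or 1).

5/8

c ⇔ a = 3/4 ⇔ 5/8 = 7/8
c ⇔ (c ⇔ a) = 3/4 ⇔ 7/8 = 7/8
¬c = ¬3/4 = 1/4
b ⇒ ¬c = 3/4 ⇒ 1/4 = 1/2
(c ⇔ (c ⇔ a)) ⇒ (b ⇒ ¬c) = 7/8 ⇒ 1/2 = 5/8
c ⇒ b = 3/4 ⇒ 3/4 = 1
¬(c ⇒ b) = ¬1 = 0
a ⇒ b = 5/8 ⇒ 3/4 = 1
¬(c ⇒ b) ⇔ (a ⇒ b) = 0 ⇔ 1 = 0
((c ⇔ (c ⇔ a)) ⇒ (b ⇒ ¬c)) ⇒ (¬(c ⇒ b) ⇔ (a ⇒ b)) = 5/8 ⇒ 0 = 3/8
a ⇔ b = 5/8 ⇔ 3/4 = 7/8
c ⇔ a = 3/4 ⇔ 5/8 = 7/8
b ⇒ (c ⇔ a) = 3/4 ⇒ 7/8 = 1
(a ⇔ b) ⇒ (b ⇒ (c ⇔ a)) = 7/8 ⇒ 1 = 1
¬((a ⇔ b) ⇒ (b ⇒ (c ⇔ a))) = ¬1 = 0
¬¬((a ⇔ b) ⇒ (b ⇒ (c ⇔ a))) = ¬0 = 1
(((c ⇔ (c ⇔ a)) ⇒ (b ⇒ ¬c)) ⇒ (¬(c ⇒ b) ⇔ (a ⇒ b))) ⇔ ¬¬((a ⇔ b) ⇒ (b ⇒ (c ⇔ a))) = 3/8 ⇔ 1 = 3/8
¬c = ¬3/4 = 1/4
¬c ⇔ a = 1/4 ⇔ 5/8 = 5/8
¬b = ¬3/4 = 1/4
¬b ⇔ a = 1/4 ⇔ 5/8 = 5/8
(¬c ⇔ a) ⇔ (¬b ⇔ a) = 5/8 ⇔ 5/8 = 1
¬a = ¬5/8 = 3/8
b ⇔ b = 3/4 ⇔ 3/4 = 1
(b ⇔ b) ⇔ b = 1 ⇔ 3/4 = 3/4
¬a ⇒ ((b ⇔ b) ⇔ b) = 3/8 ⇒ 3/4 = 1
((¬c ⇔ a) ⇔ (¬b ⇔ a)) ⇔ (¬a ⇒ ((b ⇔ b) ⇔ b)) = 1 ⇔ 1 = 1
a ⇔ a = 5/8 ⇔ 5/8 = 1
¬a = ¬5/8 = 3/8
a ⇒ ¬a = 5/8 ⇒ 3/8 = 3/4
(a ⇒ ¬a) ⇒ c = 3/4 ⇒ 3/4 = 1
(a ⇔ a) ⇔ ((a ⇒ ¬a) ⇒ c) = 1 ⇔ 1 = 1
(((¬c ⇔ a) ⇔ (¬b ⇔ a)) ⇔ (¬a ⇒ ((b ⇔ b) ⇔ b))) ⇒ ((a ⇔ a) ⇔ ((a ⇒ ¬a) ⇒ c)) = 1 ⇒ 1 = 1
¬((((¬c ⇔ a) ⇔ (¬b ⇔ a)) ⇔ (¬a ⇒ ((b ⇔ b) ⇔ b))) ⇒ ((a ⇔ a) ⇔ ((a ⇒ ¬a) ⇒ c))) = ¬1 = 0
((((c ⇔ (c ⇔ a)) ⇒ (b ⇒ ¬c)) ⇒ (¬(c ⇒ b) ⇔ (a ⇒ b))) ⇔ ¬¬((a ⇔ b) ⇒ (b ⇒ (c ⇔ a)))) ⇒ ¬((((¬c ⇔ a) ⇔ (¬b ⇔ a)) ⇔ (¬a ⇒ ((b ⇔ b) ⇔ b))) ⇒ ((a ⇔ a) ⇔ ((a ⇒ ¬a) ⇒ c))) = 3/8 ⇒ 0 = 5/8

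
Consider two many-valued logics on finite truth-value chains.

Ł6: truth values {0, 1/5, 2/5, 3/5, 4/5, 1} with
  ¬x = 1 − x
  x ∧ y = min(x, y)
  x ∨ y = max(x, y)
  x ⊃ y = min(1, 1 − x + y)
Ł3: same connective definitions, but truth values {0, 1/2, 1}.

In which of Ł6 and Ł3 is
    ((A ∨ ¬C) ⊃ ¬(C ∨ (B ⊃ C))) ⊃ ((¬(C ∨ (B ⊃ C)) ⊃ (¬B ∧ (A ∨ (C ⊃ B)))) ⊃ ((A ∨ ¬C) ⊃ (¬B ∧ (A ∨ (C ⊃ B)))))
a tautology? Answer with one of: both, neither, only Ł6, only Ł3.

In Ł6: every assignment gives 1 — tautology.
In Ł3: every assignment gives 1 — tautology.

both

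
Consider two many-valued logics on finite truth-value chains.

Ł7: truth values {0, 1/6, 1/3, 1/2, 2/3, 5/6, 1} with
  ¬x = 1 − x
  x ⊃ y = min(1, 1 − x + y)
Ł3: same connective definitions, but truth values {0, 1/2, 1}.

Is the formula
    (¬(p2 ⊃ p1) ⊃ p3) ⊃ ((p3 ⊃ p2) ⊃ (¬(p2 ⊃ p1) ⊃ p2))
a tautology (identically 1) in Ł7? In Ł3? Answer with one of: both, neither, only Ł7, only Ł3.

both

In Ł7: every assignment gives 1 — tautology.
In Ł3: every assignment gives 1 — tautology.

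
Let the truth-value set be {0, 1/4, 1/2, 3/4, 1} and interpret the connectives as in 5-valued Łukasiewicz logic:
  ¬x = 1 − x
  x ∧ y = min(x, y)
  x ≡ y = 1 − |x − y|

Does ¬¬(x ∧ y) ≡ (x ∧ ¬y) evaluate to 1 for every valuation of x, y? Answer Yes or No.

Counterexample: take x = 1/4, y = 0.
x ∧ y = 1/4 ∧ 0 = 0
¬(x ∧ y) = ¬0 = 1
¬¬(x ∧ y) = ¬1 = 0
¬y = ¬0 = 1
x ∧ ¬y = 1/4 ∧ 1 = 1/4
¬¬(x ∧ y) ≡ (x ∧ ¬y) = 0 ≡ 1/4 = 3/4
This gives 3/4 ≠ 1.

No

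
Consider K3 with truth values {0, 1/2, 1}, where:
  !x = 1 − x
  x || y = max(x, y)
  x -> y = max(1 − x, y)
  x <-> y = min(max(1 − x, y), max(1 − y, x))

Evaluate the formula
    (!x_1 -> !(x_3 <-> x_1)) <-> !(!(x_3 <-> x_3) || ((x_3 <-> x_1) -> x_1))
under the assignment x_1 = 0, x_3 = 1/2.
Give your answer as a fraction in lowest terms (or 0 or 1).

1/2

!x_1 = !0 = 1
x_3 <-> x_1 = 1/2 <-> 0 = 1/2
!(x_3 <-> x_1) = !1/2 = 1/2
!x_1 -> !(x_3 <-> x_1) = 1 -> 1/2 = 1/2
x_3 <-> x_3 = 1/2 <-> 1/2 = 1/2
!(x_3 <-> x_3) = !1/2 = 1/2
x_3 <-> x_1 = 1/2 <-> 0 = 1/2
(x_3 <-> x_1) -> x_1 = 1/2 -> 0 = 1/2
!(x_3 <-> x_3) || ((x_3 <-> x_1) -> x_1) = 1/2 || 1/2 = 1/2
!(!(x_3 <-> x_3) || ((x_3 <-> x_1) -> x_1)) = !1/2 = 1/2
(!x_1 -> !(x_3 <-> x_1)) <-> !(!(x_3 <-> x_3) || ((x_3 <-> x_1) -> x_1)) = 1/2 <-> 1/2 = 1/2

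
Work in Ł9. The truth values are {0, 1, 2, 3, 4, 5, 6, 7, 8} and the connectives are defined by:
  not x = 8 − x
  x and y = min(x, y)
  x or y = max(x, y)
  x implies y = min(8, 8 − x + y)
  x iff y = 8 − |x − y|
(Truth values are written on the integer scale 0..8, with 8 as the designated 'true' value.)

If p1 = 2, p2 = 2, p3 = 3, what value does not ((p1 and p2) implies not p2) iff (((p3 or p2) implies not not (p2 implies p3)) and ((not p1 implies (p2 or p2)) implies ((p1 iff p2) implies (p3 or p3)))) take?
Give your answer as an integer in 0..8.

1

p1 and p2 = 2 and 2 = 2
not p2 = not 2 = 6
(p1 and p2) implies not p2 = 2 implies 6 = 8
not ((p1 and p2) implies not p2) = not 8 = 0
p3 or p2 = 3 or 2 = 3
p2 implies p3 = 2 implies 3 = 8
not (p2 implies p3) = not 8 = 0
not not (p2 implies p3) = not 0 = 8
(p3 or p2) implies not not (p2 implies p3) = 3 implies 8 = 8
not p1 = not 2 = 6
p2 or p2 = 2 or 2 = 2
not p1 implies (p2 or p2) = 6 implies 2 = 4
p1 iff p2 = 2 iff 2 = 8
p3 or p3 = 3 or 3 = 3
(p1 iff p2) implies (p3 or p3) = 8 implies 3 = 3
(not p1 implies (p2 or p2)) implies ((p1 iff p2) implies (p3 or p3)) = 4 implies 3 = 7
((p3 or p2) implies not not (p2 implies p3)) and ((not p1 implies (p2 or p2)) implies ((p1 iff p2) implies (p3 or p3))) = 8 and 7 = 7
not ((p1 and p2) implies not p2) iff (((p3 or p2) implies not not (p2 implies p3)) and ((not p1 implies (p2 or p2)) implies ((p1 iff p2) implies (p3 or p3)))) = 0 iff 7 = 1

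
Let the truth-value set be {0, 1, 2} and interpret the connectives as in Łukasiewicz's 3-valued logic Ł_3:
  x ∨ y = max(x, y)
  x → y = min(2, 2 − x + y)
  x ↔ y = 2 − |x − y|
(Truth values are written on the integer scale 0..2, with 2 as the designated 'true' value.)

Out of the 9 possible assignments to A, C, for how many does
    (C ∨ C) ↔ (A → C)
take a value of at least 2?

A = 0, C = 0 ↦ 0  <
A = 0, C = 1 ↦ 1  <
A = 0, C = 2 ↦ 2  ≥
A = 1, C = 0 ↦ 1  <
A = 1, C = 1 ↦ 1  <
A = 1, C = 2 ↦ 2  ≥
A = 2, C = 0 ↦ 2  ≥
A = 2, C = 1 ↦ 2  ≥
A = 2, C = 2 ↦ 2  ≥
So 5 of the 9 assignments meet the threshold.

5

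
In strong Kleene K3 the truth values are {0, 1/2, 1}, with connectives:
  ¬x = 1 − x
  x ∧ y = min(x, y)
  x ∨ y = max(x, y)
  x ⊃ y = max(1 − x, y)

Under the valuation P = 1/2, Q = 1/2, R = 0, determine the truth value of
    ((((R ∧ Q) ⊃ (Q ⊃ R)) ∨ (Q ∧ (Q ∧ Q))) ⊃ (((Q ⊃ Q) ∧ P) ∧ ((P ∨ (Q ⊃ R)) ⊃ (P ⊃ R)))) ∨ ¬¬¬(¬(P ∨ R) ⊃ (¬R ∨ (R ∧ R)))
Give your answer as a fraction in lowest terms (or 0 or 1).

1/2

R ∧ Q = 0 ∧ 1/2 = 0
Q ⊃ R = 1/2 ⊃ 0 = 1/2
(R ∧ Q) ⊃ (Q ⊃ R) = 0 ⊃ 1/2 = 1
Q ∧ Q = 1/2 ∧ 1/2 = 1/2
Q ∧ (Q ∧ Q) = 1/2 ∧ 1/2 = 1/2
((R ∧ Q) ⊃ (Q ⊃ R)) ∨ (Q ∧ (Q ∧ Q)) = 1 ∨ 1/2 = 1
Q ⊃ Q = 1/2 ⊃ 1/2 = 1/2
(Q ⊃ Q) ∧ P = 1/2 ∧ 1/2 = 1/2
Q ⊃ R = 1/2 ⊃ 0 = 1/2
P ∨ (Q ⊃ R) = 1/2 ∨ 1/2 = 1/2
P ⊃ R = 1/2 ⊃ 0 = 1/2
(P ∨ (Q ⊃ R)) ⊃ (P ⊃ R) = 1/2 ⊃ 1/2 = 1/2
((Q ⊃ Q) ∧ P) ∧ ((P ∨ (Q ⊃ R)) ⊃ (P ⊃ R)) = 1/2 ∧ 1/2 = 1/2
(((R ∧ Q) ⊃ (Q ⊃ R)) ∨ (Q ∧ (Q ∧ Q))) ⊃ (((Q ⊃ Q) ∧ P) ∧ ((P ∨ (Q ⊃ R)) ⊃ (P ⊃ R))) = 1 ⊃ 1/2 = 1/2
P ∨ R = 1/2 ∨ 0 = 1/2
¬(P ∨ R) = ¬1/2 = 1/2
¬R = ¬0 = 1
R ∧ R = 0 ∧ 0 = 0
¬R ∨ (R ∧ R) = 1 ∨ 0 = 1
¬(P ∨ R) ⊃ (¬R ∨ (R ∧ R)) = 1/2 ⊃ 1 = 1
¬(¬(P ∨ R) ⊃ (¬R ∨ (R ∧ R))) = ¬1 = 0
¬¬(¬(P ∨ R) ⊃ (¬R ∨ (R ∧ R))) = ¬0 = 1
¬¬¬(¬(P ∨ R) ⊃ (¬R ∨ (R ∧ R))) = ¬1 = 0
((((R ∧ Q) ⊃ (Q ⊃ R)) ∨ (Q ∧ (Q ∧ Q))) ⊃ (((Q ⊃ Q) ∧ P) ∧ ((P ∨ (Q ⊃ R)) ⊃ (P ⊃ R)))) ∨ ¬¬¬(¬(P ∨ R) ⊃ (¬R ∨ (R ∧ R))) = 1/2 ∨ 0 = 1/2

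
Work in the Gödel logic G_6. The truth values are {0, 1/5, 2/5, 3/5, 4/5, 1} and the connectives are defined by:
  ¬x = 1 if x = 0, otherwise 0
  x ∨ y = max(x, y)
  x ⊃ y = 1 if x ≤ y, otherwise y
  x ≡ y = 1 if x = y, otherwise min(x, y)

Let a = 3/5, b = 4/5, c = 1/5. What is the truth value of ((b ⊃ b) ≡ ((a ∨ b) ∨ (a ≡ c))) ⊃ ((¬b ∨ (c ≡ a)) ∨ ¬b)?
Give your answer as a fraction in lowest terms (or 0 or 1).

1/5

b ⊃ b = 4/5 ⊃ 4/5 = 1
a ∨ b = 3/5 ∨ 4/5 = 4/5
a ≡ c = 3/5 ≡ 1/5 = 1/5
(a ∨ b) ∨ (a ≡ c) = 4/5 ∨ 1/5 = 4/5
(b ⊃ b) ≡ ((a ∨ b) ∨ (a ≡ c)) = 1 ≡ 4/5 = 4/5
¬b = ¬4/5 = 0
c ≡ a = 1/5 ≡ 3/5 = 1/5
¬b ∨ (c ≡ a) = 0 ∨ 1/5 = 1/5
¬b = ¬4/5 = 0
(¬b ∨ (c ≡ a)) ∨ ¬b = 1/5 ∨ 0 = 1/5
((b ⊃ b) ≡ ((a ∨ b) ∨ (a ≡ c))) ⊃ ((¬b ∨ (c ≡ a)) ∨ ¬b) = 4/5 ⊃ 1/5 = 1/5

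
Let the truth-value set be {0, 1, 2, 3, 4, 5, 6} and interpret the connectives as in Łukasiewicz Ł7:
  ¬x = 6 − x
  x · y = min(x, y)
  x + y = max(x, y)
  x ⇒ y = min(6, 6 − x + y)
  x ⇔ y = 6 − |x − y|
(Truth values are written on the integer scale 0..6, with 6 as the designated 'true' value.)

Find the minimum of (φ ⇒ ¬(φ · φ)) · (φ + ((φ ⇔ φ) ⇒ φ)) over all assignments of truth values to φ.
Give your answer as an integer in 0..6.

0

Take φ = 0:
φ · φ = 0 · 0 = 0
¬(φ · φ) = ¬0 = 6
φ ⇒ ¬(φ · φ) = 0 ⇒ 6 = 6
φ ⇔ φ = 0 ⇔ 0 = 6
(φ ⇔ φ) ⇒ φ = 6 ⇒ 0 = 0
φ + ((φ ⇔ φ) ⇒ φ) = 0 + 0 = 0
(φ ⇒ ¬(φ · φ)) · (φ + ((φ ⇔ φ) ⇒ φ)) = 6 · 0 = 0
No assignment yields a value below 0, so this is the minimum.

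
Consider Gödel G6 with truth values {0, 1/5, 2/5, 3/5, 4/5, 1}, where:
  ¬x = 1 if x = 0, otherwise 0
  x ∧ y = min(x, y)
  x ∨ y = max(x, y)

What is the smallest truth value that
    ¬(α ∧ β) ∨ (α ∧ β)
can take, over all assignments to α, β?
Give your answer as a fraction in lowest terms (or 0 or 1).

1/5

Take α = 1/5, β = 1/5:
α ∧ β = 1/5 ∧ 1/5 = 1/5
¬(α ∧ β) = ¬1/5 = 0
α ∧ β = 1/5 ∧ 1/5 = 1/5
¬(α ∧ β) ∨ (α ∧ β) = 0 ∨ 1/5 = 1/5
No assignment yields a value below 1/5, so this is the minimum.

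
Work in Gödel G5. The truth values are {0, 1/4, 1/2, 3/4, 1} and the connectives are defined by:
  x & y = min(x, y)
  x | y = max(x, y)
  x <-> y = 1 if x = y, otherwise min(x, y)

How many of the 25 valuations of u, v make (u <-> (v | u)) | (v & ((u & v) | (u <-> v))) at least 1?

15

value 1: 15 assignments (counts)
value 3/4: 1 assignment
value 1/2: 2 assignments
value 1/4: 3 assignments
value 0: 4 assignments
So 15 of the 25 assignments meet the threshold.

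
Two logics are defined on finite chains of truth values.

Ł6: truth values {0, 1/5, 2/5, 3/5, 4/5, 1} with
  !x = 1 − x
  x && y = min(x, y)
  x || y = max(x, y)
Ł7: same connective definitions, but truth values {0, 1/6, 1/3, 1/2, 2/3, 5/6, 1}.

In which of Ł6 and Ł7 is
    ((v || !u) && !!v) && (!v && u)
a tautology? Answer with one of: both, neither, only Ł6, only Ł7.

neither

In Ł6: at u = 0, v = 0 the value is 0 — not a tautology.
In Ł7: at u = 0, v = 0 the value is 0 — not a tautology.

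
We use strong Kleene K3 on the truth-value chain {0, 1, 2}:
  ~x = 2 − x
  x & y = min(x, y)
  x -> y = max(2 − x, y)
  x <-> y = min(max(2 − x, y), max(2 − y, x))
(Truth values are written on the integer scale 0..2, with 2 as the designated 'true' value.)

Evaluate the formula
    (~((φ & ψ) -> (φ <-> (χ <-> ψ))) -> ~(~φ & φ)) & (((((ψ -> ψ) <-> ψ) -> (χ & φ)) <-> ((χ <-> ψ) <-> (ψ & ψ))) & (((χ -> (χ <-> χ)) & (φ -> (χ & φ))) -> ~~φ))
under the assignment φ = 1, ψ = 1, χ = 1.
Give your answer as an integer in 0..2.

φ & ψ = 1 & 1 = 1
χ <-> ψ = 1 <-> 1 = 1
φ <-> (χ <-> ψ) = 1 <-> 1 = 1
(φ & ψ) -> (φ <-> (χ <-> ψ)) = 1 -> 1 = 1
~((φ & ψ) -> (φ <-> (χ <-> ψ))) = ~1 = 1
~φ = ~1 = 1
~φ & φ = 1 & 1 = 1
~(~φ & φ) = ~1 = 1
~((φ & ψ) -> (φ <-> (χ <-> ψ))) -> ~(~φ & φ) = 1 -> 1 = 1
ψ -> ψ = 1 -> 1 = 1
(ψ -> ψ) <-> ψ = 1 <-> 1 = 1
χ & φ = 1 & 1 = 1
((ψ -> ψ) <-> ψ) -> (χ & φ) = 1 -> 1 = 1
χ <-> ψ = 1 <-> 1 = 1
ψ & ψ = 1 & 1 = 1
(χ <-> ψ) <-> (ψ & ψ) = 1 <-> 1 = 1
(((ψ -> ψ) <-> ψ) -> (χ & φ)) <-> ((χ <-> ψ) <-> (ψ & ψ)) = 1 <-> 1 = 1
χ <-> χ = 1 <-> 1 = 1
χ -> (χ <-> χ) = 1 -> 1 = 1
χ & φ = 1 & 1 = 1
φ -> (χ & φ) = 1 -> 1 = 1
(χ -> (χ <-> χ)) & (φ -> (χ & φ)) = 1 & 1 = 1
~φ = ~1 = 1
~~φ = ~1 = 1
((χ -> (χ <-> χ)) & (φ -> (χ & φ))) -> ~~φ = 1 -> 1 = 1
((((ψ -> ψ) <-> ψ) -> (χ & φ)) <-> ((χ <-> ψ) <-> (ψ & ψ))) & (((χ -> (χ <-> χ)) & (φ -> (χ & φ))) -> ~~φ) = 1 & 1 = 1
(~((φ & ψ) -> (φ <-> (χ <-> ψ))) -> ~(~φ & φ)) & (((((ψ -> ψ) <-> ψ) -> (χ & φ)) <-> ((χ <-> ψ) <-> (ψ & ψ))) & (((χ -> (χ <-> χ)) & (φ -> (χ & φ))) -> ~~φ)) = 1 & 1 = 1

1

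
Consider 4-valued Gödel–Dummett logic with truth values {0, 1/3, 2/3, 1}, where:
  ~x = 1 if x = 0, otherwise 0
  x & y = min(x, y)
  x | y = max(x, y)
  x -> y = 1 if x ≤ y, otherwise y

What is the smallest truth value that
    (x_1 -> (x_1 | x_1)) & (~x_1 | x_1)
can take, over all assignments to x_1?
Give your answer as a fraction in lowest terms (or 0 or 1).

1/3

Take x_1 = 1/3:
x_1 | x_1 = 1/3 | 1/3 = 1/3
x_1 -> (x_1 | x_1) = 1/3 -> 1/3 = 1
~x_1 = ~1/3 = 0
~x_1 | x_1 = 0 | 1/3 = 1/3
(x_1 -> (x_1 | x_1)) & (~x_1 | x_1) = 1 & 1/3 = 1/3
No assignment yields a value below 1/3, so this is the minimum.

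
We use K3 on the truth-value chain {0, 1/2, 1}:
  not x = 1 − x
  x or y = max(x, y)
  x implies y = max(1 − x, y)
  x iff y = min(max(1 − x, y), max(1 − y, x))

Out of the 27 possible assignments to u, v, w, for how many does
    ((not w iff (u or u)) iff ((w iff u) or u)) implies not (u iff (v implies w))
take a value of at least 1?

value 1: 11 assignments (counts)
value 1/2: 15 assignments
value 0: 1 assignment
So 11 of the 27 assignments meet the threshold.

11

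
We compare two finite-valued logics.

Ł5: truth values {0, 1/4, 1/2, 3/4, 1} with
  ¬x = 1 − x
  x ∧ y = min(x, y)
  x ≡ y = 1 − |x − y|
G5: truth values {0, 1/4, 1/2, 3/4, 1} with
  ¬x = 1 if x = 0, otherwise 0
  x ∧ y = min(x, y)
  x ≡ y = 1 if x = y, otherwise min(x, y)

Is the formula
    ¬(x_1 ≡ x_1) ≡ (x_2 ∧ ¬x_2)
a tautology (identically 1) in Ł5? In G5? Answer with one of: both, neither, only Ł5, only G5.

only G5

In Ł5: at x_1 = 0, x_2 = 1/4 the value is 3/4 — not a tautology.
In G5: every assignment gives 1 — tautology.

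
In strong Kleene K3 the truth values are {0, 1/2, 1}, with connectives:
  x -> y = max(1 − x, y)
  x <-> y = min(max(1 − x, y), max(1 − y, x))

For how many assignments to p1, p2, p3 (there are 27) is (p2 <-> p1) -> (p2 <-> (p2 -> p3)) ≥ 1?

value 1: 8 assignments (counts)
value 1/2: 15 assignments
value 0: 4 assignments
So 8 of the 27 assignments meet the threshold.

8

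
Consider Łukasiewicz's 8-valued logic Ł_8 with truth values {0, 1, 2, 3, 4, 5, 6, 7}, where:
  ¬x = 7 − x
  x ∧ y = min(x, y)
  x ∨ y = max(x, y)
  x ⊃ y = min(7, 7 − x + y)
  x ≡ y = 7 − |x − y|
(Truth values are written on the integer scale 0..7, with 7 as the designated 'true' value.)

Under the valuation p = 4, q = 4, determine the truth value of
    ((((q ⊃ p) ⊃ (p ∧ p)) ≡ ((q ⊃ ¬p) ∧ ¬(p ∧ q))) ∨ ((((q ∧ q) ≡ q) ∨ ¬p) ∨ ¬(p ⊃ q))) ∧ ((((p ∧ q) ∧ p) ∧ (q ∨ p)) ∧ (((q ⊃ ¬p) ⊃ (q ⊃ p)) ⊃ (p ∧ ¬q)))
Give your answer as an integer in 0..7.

3

q ⊃ p = 4 ⊃ 4 = 7
p ∧ p = 4 ∧ 4 = 4
(q ⊃ p) ⊃ (p ∧ p) = 7 ⊃ 4 = 4
¬p = ¬4 = 3
q ⊃ ¬p = 4 ⊃ 3 = 6
p ∧ q = 4 ∧ 4 = 4
¬(p ∧ q) = ¬4 = 3
(q ⊃ ¬p) ∧ ¬(p ∧ q) = 6 ∧ 3 = 3
((q ⊃ p) ⊃ (p ∧ p)) ≡ ((q ⊃ ¬p) ∧ ¬(p ∧ q)) = 4 ≡ 3 = 6
q ∧ q = 4 ∧ 4 = 4
(q ∧ q) ≡ q = 4 ≡ 4 = 7
¬p = ¬4 = 3
((q ∧ q) ≡ q) ∨ ¬p = 7 ∨ 3 = 7
p ⊃ q = 4 ⊃ 4 = 7
¬(p ⊃ q) = ¬7 = 0
(((q ∧ q) ≡ q) ∨ ¬p) ∨ ¬(p ⊃ q) = 7 ∨ 0 = 7
(((q ⊃ p) ⊃ (p ∧ p)) ≡ ((q ⊃ ¬p) ∧ ¬(p ∧ q))) ∨ ((((q ∧ q) ≡ q) ∨ ¬p) ∨ ¬(p ⊃ q)) = 6 ∨ 7 = 7
p ∧ q = 4 ∧ 4 = 4
(p ∧ q) ∧ p = 4 ∧ 4 = 4
q ∨ p = 4 ∨ 4 = 4
((p ∧ q) ∧ p) ∧ (q ∨ p) = 4 ∧ 4 = 4
¬p = ¬4 = 3
q ⊃ ¬p = 4 ⊃ 3 = 6
q ⊃ p = 4 ⊃ 4 = 7
(q ⊃ ¬p) ⊃ (q ⊃ p) = 6 ⊃ 7 = 7
¬q = ¬4 = 3
p ∧ ¬q = 4 ∧ 3 = 3
((q ⊃ ¬p) ⊃ (q ⊃ p)) ⊃ (p ∧ ¬q) = 7 ⊃ 3 = 3
(((p ∧ q) ∧ p) ∧ (q ∨ p)) ∧ (((q ⊃ ¬p) ⊃ (q ⊃ p)) ⊃ (p ∧ ¬q)) = 4 ∧ 3 = 3
((((q ⊃ p) ⊃ (p ∧ p)) ≡ ((q ⊃ ¬p) ∧ ¬(p ∧ q))) ∨ ((((q ∧ q) ≡ q) ∨ ¬p) ∨ ¬(p ⊃ q))) ∧ ((((p ∧ q) ∧ p) ∧ (q ∨ p)) ∧ (((q ⊃ ¬p) ⊃ (q ⊃ p)) ⊃ (p ∧ ¬q))) = 7 ∧ 3 = 3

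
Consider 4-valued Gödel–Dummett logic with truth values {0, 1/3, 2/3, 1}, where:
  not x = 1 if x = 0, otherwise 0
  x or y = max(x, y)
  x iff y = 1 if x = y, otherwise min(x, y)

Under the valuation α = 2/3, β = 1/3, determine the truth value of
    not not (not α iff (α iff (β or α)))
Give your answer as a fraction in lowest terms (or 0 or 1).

not α = not 2/3 = 0
β or α = 1/3 or 2/3 = 2/3
α iff (β or α) = 2/3 iff 2/3 = 1
not α iff (α iff (β or α)) = 0 iff 1 = 0
not (not α iff (α iff (β or α))) = not 0 = 1
not not (not α iff (α iff (β or α))) = not 1 = 0

0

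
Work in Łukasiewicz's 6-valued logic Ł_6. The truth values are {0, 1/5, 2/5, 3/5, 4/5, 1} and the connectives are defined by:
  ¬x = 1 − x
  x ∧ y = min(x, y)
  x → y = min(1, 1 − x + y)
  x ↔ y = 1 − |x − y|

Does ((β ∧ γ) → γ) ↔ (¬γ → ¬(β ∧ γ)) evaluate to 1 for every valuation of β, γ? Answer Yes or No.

Yes

At β = 3/5, γ = 0, for instance:
β ∧ γ = 3/5 ∧ 0 = 0
(β ∧ γ) → γ = 0 → 0 = 1
¬γ = ¬0 = 1
¬(β ∧ γ) = ¬0 = 1
¬γ → ¬(β ∧ γ) = 1 → 1 = 1
((β ∧ γ) → γ) ↔ (¬γ → ¬(β ∧ γ)) = 1 ↔ 1 = 1
and checking the remaining 35 assignments likewise gives ≥ 1 in every case.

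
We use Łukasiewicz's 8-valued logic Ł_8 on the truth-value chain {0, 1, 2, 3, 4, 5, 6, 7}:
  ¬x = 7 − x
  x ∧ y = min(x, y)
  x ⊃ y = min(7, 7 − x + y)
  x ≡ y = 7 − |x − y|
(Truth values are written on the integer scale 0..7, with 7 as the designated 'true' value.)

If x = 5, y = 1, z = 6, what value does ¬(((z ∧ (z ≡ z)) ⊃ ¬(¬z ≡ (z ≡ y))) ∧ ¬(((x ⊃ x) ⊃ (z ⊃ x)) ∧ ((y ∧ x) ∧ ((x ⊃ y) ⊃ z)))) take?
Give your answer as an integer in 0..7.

5

z ≡ z = 6 ≡ 6 = 7
z ∧ (z ≡ z) = 6 ∧ 7 = 6
¬z = ¬6 = 1
z ≡ y = 6 ≡ 1 = 2
¬z ≡ (z ≡ y) = 1 ≡ 2 = 6
¬(¬z ≡ (z ≡ y)) = ¬6 = 1
(z ∧ (z ≡ z)) ⊃ ¬(¬z ≡ (z ≡ y)) = 6 ⊃ 1 = 2
x ⊃ x = 5 ⊃ 5 = 7
z ⊃ x = 6 ⊃ 5 = 6
(x ⊃ x) ⊃ (z ⊃ x) = 7 ⊃ 6 = 6
y ∧ x = 1 ∧ 5 = 1
x ⊃ y = 5 ⊃ 1 = 3
(x ⊃ y) ⊃ z = 3 ⊃ 6 = 7
(y ∧ x) ∧ ((x ⊃ y) ⊃ z) = 1 ∧ 7 = 1
((x ⊃ x) ⊃ (z ⊃ x)) ∧ ((y ∧ x) ∧ ((x ⊃ y) ⊃ z)) = 6 ∧ 1 = 1
¬(((x ⊃ x) ⊃ (z ⊃ x)) ∧ ((y ∧ x) ∧ ((x ⊃ y) ⊃ z))) = ¬1 = 6
((z ∧ (z ≡ z)) ⊃ ¬(¬z ≡ (z ≡ y))) ∧ ¬(((x ⊃ x) ⊃ (z ⊃ x)) ∧ ((y ∧ x) ∧ ((x ⊃ y) ⊃ z))) = 2 ∧ 6 = 2
¬(((z ∧ (z ≡ z)) ⊃ ¬(¬z ≡ (z ≡ y))) ∧ ¬(((x ⊃ x) ⊃ (z ⊃ x)) ∧ ((y ∧ x) ∧ ((x ⊃ y) ⊃ z)))) = ¬2 = 5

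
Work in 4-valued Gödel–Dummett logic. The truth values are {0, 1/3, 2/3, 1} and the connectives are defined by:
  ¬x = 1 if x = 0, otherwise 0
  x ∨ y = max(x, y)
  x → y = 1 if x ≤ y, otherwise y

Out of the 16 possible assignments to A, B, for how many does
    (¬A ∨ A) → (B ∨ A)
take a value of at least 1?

13

A = 0, B = 0 ↦ 0  <
A = 0, B = 1/3 ↦ 1/3  <
A = 0, B = 2/3 ↦ 2/3  <
A = 0, B = 1 ↦ 1  ≥
A = 1/3, B = 0 ↦ 1  ≥
A = 1/3, B = 1/3 ↦ 1  ≥
A = 1/3, B = 2/3 ↦ 1  ≥
A = 1/3, B = 1 ↦ 1  ≥
A = 2/3, B = 0 ↦ 1  ≥
A = 2/3, B = 1/3 ↦ 1  ≥
A = 2/3, B = 2/3 ↦ 1  ≥
A = 2/3, B = 1 ↦ 1  ≥
A = 1, B = 0 ↦ 1  ≥
A = 1, B = 1/3 ↦ 1  ≥
A = 1, B = 2/3 ↦ 1  ≥
A = 1, B = 1 ↦ 1  ≥
So 13 of the 16 assignments meet the threshold.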